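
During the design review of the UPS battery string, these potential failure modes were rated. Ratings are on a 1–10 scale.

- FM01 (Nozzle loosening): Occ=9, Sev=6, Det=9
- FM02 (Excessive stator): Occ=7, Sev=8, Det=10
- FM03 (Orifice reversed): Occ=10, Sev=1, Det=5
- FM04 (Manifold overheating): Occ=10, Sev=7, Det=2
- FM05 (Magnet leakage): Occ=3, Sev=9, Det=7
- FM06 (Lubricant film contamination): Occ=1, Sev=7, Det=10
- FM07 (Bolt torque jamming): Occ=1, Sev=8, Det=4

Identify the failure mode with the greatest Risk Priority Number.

RPN = Severity × Occurrence × Detection:
  FM01: 6 × 9 × 9 = 486
  FM02: 8 × 7 × 10 = 560
  FM03: 1 × 10 × 5 = 50
  FM04: 7 × 10 × 2 = 140
  FM05: 9 × 3 × 7 = 189
  FM06: 7 × 1 × 10 = 70
  FM07: 8 × 1 × 4 = 32
Highest RPN is 560 → FM02.

FM02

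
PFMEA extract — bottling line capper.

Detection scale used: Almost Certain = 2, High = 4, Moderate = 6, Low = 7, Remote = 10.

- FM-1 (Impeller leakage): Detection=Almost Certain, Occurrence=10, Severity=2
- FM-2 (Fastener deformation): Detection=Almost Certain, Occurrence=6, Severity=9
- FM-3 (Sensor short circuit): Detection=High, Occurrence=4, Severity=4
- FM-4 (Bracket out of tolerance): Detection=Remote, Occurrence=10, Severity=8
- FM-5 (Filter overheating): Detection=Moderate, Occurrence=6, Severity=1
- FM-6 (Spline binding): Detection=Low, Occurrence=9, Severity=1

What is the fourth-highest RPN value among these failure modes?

63

RPN = Severity × Occurrence × Detection:
  FM-1: 2 × 10 × 2 = 40
  FM-2: 9 × 6 × 2 = 108
  FM-3: 4 × 4 × 4 = 64
  FM-4: 8 × 10 × 10 = 800
  FM-5: 1 × 6 × 6 = 36
  FM-6: 1 × 9 × 7 = 63
Sorted descending: 800, 108, 64, 63, 40, 36.
The fourth-highest RPN is 63 (FM-6).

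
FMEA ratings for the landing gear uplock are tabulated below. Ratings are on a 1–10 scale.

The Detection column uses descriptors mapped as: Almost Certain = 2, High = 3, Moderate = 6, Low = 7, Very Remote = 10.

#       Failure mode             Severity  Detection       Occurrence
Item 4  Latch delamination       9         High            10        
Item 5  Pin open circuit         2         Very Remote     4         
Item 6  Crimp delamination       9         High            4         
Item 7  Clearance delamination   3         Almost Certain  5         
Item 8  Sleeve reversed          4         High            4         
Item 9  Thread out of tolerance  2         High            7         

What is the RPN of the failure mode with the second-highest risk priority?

108

RPN = Severity × Occurrence × Detection:
  Item 4: 9 × 10 × 3 = 270
  Item 5: 2 × 4 × 10 = 80
  Item 6: 9 × 4 × 3 = 108
  Item 7: 3 × 5 × 2 = 30
  Item 8: 4 × 4 × 3 = 48
  Item 9: 2 × 7 × 3 = 42
Sorted descending: 270, 108, 80, 48, 42, 30.
The second-highest RPN is 108 (Item 6).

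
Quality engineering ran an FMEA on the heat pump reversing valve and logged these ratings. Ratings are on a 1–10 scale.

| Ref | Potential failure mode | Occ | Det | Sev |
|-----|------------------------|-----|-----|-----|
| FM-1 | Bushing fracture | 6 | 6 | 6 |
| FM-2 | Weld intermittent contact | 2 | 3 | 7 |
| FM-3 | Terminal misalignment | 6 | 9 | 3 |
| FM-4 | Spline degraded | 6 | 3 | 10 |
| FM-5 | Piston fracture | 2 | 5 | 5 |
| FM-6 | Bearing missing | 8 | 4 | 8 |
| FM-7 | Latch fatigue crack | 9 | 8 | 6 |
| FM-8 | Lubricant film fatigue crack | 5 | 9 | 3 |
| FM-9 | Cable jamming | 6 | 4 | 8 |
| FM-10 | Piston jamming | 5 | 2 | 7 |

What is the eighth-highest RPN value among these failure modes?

70

RPN = Severity × Occurrence × Detection:
  FM-1: 6 × 6 × 6 = 216
  FM-2: 7 × 2 × 3 = 42
  FM-3: 3 × 6 × 9 = 162
  FM-4: 10 × 6 × 3 = 180
  FM-5: 5 × 2 × 5 = 50
  FM-6: 8 × 8 × 4 = 256
  FM-7: 6 × 9 × 8 = 432
  FM-8: 3 × 5 × 9 = 135
  FM-9: 8 × 6 × 4 = 192
  FM-10: 7 × 5 × 2 = 70
Sorted descending: 432, 256, 216, 192, 180, 162, 135, 70, 50, 42.
The eighth-highest RPN is 70 (FM-10).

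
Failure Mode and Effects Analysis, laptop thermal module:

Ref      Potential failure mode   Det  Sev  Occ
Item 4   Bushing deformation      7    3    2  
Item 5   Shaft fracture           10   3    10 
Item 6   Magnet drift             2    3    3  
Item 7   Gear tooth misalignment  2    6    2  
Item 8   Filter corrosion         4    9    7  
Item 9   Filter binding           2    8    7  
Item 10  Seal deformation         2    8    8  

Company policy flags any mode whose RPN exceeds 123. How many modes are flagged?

RPN = Severity × Occurrence × Detection:
  Item 4: 3 × 2 × 7 = 42
  Item 5: 3 × 10 × 10 = 300
  Item 6: 3 × 3 × 2 = 18
  Item 7: 6 × 2 × 2 = 24
  Item 8: 9 × 7 × 4 = 252
  Item 9: 8 × 7 × 2 = 112
  Item 10: 8 × 8 × 2 = 128
Modes with RPN > 123: Item 5 (300), Item 8 (252), Item 10 (128) → 3.

3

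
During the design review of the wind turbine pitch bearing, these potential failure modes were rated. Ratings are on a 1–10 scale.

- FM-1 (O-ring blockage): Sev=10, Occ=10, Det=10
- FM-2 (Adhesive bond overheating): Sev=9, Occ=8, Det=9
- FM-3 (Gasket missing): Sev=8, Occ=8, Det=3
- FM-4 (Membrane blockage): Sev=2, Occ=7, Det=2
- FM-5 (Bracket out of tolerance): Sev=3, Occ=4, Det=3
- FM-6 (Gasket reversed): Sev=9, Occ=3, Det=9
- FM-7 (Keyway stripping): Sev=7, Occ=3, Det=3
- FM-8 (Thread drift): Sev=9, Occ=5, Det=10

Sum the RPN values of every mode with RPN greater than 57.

2596

RPN = Severity × Occurrence × Detection:
  FM-1: 10 × 10 × 10 = 1000
  FM-2: 9 × 8 × 9 = 648
  FM-3: 8 × 8 × 3 = 192
  FM-4: 2 × 7 × 2 = 28
  FM-5: 3 × 4 × 3 = 36
  FM-6: 9 × 3 × 9 = 243
  FM-7: 7 × 3 × 3 = 63
  FM-8: 9 × 5 × 10 = 450
RPN > 57: FM-1 (1000), FM-2 (648), FM-3 (192), FM-6 (243), FM-7 (63), FM-8 (450).
Sum: 1000 + 648 + 192 + 243 + 63 + 450 = 2596.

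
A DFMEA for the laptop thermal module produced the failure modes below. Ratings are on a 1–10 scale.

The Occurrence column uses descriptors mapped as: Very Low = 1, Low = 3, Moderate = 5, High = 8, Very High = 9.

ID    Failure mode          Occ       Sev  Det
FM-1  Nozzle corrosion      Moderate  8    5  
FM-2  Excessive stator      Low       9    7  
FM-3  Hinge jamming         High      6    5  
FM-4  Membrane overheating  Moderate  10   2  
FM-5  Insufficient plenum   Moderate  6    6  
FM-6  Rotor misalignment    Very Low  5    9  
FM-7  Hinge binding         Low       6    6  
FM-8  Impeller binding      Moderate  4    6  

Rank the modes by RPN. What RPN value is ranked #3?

189

RPN = Severity × Occurrence × Detection:
  FM-1: 8 × 5 × 5 = 200
  FM-2: 9 × 3 × 7 = 189
  FM-3: 6 × 8 × 5 = 240
  FM-4: 10 × 5 × 2 = 100
  FM-5: 6 × 5 × 6 = 180
  FM-6: 5 × 1 × 9 = 45
  FM-7: 6 × 3 × 6 = 108
  FM-8: 4 × 5 × 6 = 120
Sorted descending: 240, 200, 189, 180, 120, 108, 100, 45.
The third-highest RPN is 189 (FM-2).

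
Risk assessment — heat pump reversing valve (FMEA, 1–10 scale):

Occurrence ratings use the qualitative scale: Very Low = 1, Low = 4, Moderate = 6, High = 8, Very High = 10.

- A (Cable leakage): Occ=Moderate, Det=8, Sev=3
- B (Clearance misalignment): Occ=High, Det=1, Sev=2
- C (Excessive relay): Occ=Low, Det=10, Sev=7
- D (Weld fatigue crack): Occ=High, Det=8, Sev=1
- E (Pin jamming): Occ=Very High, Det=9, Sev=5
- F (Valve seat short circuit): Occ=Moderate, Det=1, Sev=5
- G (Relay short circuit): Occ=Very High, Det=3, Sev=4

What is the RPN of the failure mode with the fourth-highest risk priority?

120

RPN = Severity × Occurrence × Detection:
  A: 3 × 6 × 8 = 144
  B: 2 × 8 × 1 = 16
  C: 7 × 4 × 10 = 280
  D: 1 × 8 × 8 = 64
  E: 5 × 10 × 9 = 450
  F: 5 × 6 × 1 = 30
  G: 4 × 10 × 3 = 120
Sorted descending: 450, 280, 144, 120, 64, 30, 16.
The fourth-highest RPN is 120 (G).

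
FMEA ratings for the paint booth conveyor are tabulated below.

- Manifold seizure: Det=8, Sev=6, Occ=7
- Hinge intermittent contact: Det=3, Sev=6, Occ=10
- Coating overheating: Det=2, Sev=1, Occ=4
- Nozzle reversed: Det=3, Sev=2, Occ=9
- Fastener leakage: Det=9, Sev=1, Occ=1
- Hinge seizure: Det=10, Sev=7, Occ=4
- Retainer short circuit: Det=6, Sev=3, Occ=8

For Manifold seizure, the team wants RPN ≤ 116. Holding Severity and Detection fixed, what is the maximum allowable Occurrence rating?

2

Manifold seizure: S=6, O=7, D=8 → current RPN = 336.
Fixed product = 48. Need 48 × O ≤ 116, so O ≤ 116/48 = 2.42.
Maximum integer Occurrence rating = 2 (gives RPN 96; O=3 would give 144 > 116).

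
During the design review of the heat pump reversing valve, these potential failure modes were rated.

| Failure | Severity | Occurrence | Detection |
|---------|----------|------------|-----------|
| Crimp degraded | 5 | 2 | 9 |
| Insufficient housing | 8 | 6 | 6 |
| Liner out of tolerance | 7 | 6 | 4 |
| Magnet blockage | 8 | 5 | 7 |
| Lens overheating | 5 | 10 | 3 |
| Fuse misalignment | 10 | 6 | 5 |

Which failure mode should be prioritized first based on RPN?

RPN = Severity × Occurrence × Detection:
  Crimp degraded: 5 × 2 × 9 = 90
  Insufficient housing: 8 × 6 × 6 = 288
  Liner out of tolerance: 7 × 6 × 4 = 168
  Magnet blockage: 8 × 5 × 7 = 280
  Lens overheating: 5 × 10 × 3 = 150
  Fuse misalignment: 10 × 6 × 5 = 300
Highest RPN is 300 → Fuse misalignment.

Fuse misalignment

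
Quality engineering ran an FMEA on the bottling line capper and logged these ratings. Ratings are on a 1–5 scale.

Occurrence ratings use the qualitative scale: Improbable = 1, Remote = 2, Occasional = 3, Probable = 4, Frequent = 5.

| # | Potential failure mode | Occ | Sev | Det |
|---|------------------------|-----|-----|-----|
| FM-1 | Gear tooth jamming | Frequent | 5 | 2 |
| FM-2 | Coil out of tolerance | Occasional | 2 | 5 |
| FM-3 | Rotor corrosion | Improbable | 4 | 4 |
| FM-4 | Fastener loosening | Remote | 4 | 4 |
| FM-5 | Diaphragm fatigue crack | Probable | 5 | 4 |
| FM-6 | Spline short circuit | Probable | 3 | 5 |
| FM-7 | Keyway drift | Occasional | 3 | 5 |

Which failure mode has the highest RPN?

RPN = Severity × Occurrence × Detection:
  FM-1: 5 × 5 × 2 = 50
  FM-2: 2 × 3 × 5 = 30
  FM-3: 4 × 1 × 4 = 16
  FM-4: 4 × 2 × 4 = 32
  FM-5: 5 × 4 × 4 = 80
  FM-6: 3 × 4 × 5 = 60
  FM-7: 3 × 3 × 5 = 45
Highest RPN is 80 → FM-5.

FM-5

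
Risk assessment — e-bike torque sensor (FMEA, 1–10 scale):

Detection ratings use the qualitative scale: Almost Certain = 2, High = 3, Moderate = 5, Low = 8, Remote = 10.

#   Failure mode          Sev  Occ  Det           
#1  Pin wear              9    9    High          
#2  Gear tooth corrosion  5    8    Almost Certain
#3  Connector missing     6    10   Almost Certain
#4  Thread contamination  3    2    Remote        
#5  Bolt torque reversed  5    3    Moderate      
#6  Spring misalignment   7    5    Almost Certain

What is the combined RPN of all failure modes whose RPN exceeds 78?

443

RPN = Severity × Occurrence × Detection:
  #1: 9 × 9 × 3 = 243
  #2: 5 × 8 × 2 = 80
  #3: 6 × 10 × 2 = 120
  #4: 3 × 2 × 10 = 60
  #5: 5 × 3 × 5 = 75
  #6: 7 × 5 × 2 = 70
RPN > 78: #1 (243), #2 (80), #3 (120).
Sum: 243 + 80 + 120 = 443.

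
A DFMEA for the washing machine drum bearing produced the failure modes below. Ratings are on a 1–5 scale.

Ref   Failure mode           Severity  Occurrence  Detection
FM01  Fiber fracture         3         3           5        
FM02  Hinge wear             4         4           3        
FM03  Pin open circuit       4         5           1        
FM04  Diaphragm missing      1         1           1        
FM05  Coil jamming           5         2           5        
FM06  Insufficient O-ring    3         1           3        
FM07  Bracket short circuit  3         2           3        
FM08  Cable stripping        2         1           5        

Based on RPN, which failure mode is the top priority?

RPN = Severity × Occurrence × Detection:
  FM01: 3 × 3 × 5 = 45
  FM02: 4 × 4 × 3 = 48
  FM03: 4 × 5 × 1 = 20
  FM04: 1 × 1 × 1 = 1
  FM05: 5 × 2 × 5 = 50
  FM06: 3 × 1 × 3 = 9
  FM07: 3 × 2 × 3 = 18
  FM08: 2 × 1 × 5 = 10
Highest RPN is 50 → FM05.

FM05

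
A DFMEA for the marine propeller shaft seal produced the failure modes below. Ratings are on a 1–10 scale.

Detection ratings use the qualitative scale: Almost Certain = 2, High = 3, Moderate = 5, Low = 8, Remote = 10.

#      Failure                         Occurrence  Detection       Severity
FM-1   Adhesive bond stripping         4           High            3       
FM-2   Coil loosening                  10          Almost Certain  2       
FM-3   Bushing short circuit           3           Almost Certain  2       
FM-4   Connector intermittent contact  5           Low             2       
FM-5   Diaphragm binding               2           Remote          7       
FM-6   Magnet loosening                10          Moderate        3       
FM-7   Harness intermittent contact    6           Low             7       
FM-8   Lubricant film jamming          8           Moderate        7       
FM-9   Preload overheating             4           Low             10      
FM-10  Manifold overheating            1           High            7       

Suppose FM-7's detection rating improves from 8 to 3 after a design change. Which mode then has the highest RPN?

FM-9

RPN = Severity × Occurrence × Detection:
  FM-1: 3 × 4 × 3 = 36
  FM-2: 2 × 10 × 2 = 40
  FM-3: 2 × 3 × 2 = 12
  FM-4: 2 × 5 × 8 = 80
  FM-5: 7 × 2 × 10 = 140
  FM-6: 3 × 10 × 5 = 150
  FM-7: 7 × 6 × 8 = 336
  FM-8: 7 × 8 × 5 = 280
  FM-9: 10 × 4 × 8 = 320
  FM-10: 7 × 1 × 3 = 21
After action: FM-7 → 7 × 6 × 3 = 126.
Revised RPNs: FM-9=320, FM-8=280, FM-6=150, FM-5=140, FM-7=126, FM-4=80, FM-2=40, FM-1=36, FM-10=21, FM-3=12.
Highest is now FM-9 (320).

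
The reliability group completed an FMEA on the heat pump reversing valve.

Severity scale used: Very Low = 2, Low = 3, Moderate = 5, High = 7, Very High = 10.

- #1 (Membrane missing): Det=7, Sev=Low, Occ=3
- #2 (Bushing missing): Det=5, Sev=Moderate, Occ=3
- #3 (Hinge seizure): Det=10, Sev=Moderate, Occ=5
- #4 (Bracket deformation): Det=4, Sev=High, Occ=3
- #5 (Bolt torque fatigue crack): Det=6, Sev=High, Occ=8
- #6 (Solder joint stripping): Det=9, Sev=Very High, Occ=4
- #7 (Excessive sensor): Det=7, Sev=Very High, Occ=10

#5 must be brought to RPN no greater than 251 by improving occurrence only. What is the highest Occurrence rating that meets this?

5

#5: S=7, O=8, D=6 → current RPN = 336.
Fixed product = 42. Need 42 × O ≤ 251, so O ≤ 251/42 = 5.98.
Maximum integer Occurrence rating = 5 (gives RPN 210; O=6 would give 252 > 251).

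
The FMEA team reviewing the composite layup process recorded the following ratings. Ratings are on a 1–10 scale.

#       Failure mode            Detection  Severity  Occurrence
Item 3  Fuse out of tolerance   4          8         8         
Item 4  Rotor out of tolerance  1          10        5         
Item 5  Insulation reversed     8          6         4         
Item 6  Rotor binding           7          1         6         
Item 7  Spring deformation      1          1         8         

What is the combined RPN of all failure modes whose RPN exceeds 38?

RPN = Severity × Occurrence × Detection:
  Item 3: 8 × 8 × 4 = 256
  Item 4: 10 × 5 × 1 = 50
  Item 5: 6 × 4 × 8 = 192
  Item 6: 1 × 6 × 7 = 42
  Item 7: 1 × 8 × 1 = 8
RPN > 38: Item 3 (256), Item 4 (50), Item 5 (192), Item 6 (42).
Sum: 256 + 50 + 192 + 42 = 540.

540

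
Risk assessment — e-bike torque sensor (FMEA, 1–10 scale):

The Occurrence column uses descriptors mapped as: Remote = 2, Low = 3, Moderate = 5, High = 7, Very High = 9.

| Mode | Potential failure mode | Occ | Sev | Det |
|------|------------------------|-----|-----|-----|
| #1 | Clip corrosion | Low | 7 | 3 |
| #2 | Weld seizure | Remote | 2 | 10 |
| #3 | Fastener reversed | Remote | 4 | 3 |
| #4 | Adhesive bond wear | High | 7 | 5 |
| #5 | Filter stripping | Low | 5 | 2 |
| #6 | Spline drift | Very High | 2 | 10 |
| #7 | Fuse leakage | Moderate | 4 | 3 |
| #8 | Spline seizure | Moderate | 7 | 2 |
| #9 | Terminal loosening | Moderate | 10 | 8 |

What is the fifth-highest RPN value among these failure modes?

63

RPN = Severity × Occurrence × Detection:
  #1: 7 × 3 × 3 = 63
  #2: 2 × 2 × 10 = 40
  #3: 4 × 2 × 3 = 24
  #4: 7 × 7 × 5 = 245
  #5: 5 × 3 × 2 = 30
  #6: 2 × 9 × 10 = 180
  #7: 4 × 5 × 3 = 60
  #8: 7 × 5 × 2 = 70
  #9: 10 × 5 × 8 = 400
Sorted descending: 400, 245, 180, 70, 63, 60, 40, 30, 24.
The fifth-highest RPN is 63 (#1).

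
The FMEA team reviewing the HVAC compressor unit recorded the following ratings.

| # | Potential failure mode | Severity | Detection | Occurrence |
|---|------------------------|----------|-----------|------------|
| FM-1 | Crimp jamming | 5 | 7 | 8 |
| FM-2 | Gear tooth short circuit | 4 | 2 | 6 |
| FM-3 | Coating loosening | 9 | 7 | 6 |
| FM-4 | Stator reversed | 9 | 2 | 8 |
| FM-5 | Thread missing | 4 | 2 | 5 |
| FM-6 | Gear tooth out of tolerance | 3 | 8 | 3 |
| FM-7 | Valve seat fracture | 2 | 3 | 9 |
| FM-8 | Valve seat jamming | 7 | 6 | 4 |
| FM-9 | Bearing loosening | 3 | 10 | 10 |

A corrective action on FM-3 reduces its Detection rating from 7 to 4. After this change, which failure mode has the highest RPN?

RPN = Severity × Occurrence × Detection:
  FM-1: 5 × 8 × 7 = 280
  FM-2: 4 × 6 × 2 = 48
  FM-3: 9 × 6 × 7 = 378
  FM-4: 9 × 8 × 2 = 144
  FM-5: 4 × 5 × 2 = 40
  FM-6: 3 × 3 × 8 = 72
  FM-7: 2 × 9 × 3 = 54
  FM-8: 7 × 4 × 6 = 168
  FM-9: 3 × 10 × 10 = 300
After action: FM-3 → 9 × 6 × 4 = 216.
Revised RPNs: FM-9=300, FM-1=280, FM-3=216, FM-8=168, FM-4=144, FM-6=72, FM-7=54, FM-2=48, FM-5=40.
Highest is now FM-9 (300).

FM-9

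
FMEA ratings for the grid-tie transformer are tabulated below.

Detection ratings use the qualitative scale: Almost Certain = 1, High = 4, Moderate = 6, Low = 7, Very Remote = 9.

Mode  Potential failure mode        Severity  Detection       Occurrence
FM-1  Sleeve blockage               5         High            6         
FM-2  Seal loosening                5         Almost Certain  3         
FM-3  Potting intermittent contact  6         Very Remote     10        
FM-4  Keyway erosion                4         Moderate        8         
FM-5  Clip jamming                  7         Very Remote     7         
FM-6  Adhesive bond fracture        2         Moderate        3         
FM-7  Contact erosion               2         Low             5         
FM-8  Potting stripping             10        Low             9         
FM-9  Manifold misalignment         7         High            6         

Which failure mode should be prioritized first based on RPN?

FM-8

RPN = Severity × Occurrence × Detection:
  FM-1: 5 × 6 × 4 = 120
  FM-2: 5 × 3 × 1 = 15
  FM-3: 6 × 10 × 9 = 540
  FM-4: 4 × 8 × 6 = 192
  FM-5: 7 × 7 × 9 = 441
  FM-6: 2 × 3 × 6 = 36
  FM-7: 2 × 5 × 7 = 70
  FM-8: 10 × 9 × 7 = 630
  FM-9: 7 × 6 × 4 = 168
Highest RPN is 630 → FM-8.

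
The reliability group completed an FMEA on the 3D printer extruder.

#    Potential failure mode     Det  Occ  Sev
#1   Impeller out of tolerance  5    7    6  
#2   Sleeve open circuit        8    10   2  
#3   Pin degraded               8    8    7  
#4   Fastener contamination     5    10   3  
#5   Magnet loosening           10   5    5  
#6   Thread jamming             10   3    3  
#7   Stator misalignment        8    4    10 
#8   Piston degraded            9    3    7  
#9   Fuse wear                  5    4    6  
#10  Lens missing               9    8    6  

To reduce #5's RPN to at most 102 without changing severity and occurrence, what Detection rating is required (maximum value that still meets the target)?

#5: S=5, O=5, D=10 → current RPN = 250.
Fixed product = 25. Need 25 × D ≤ 102, so D ≤ 102/25 = 4.08.
Maximum integer Detection rating = 4 (gives RPN 100; D=5 would give 125 > 102).

4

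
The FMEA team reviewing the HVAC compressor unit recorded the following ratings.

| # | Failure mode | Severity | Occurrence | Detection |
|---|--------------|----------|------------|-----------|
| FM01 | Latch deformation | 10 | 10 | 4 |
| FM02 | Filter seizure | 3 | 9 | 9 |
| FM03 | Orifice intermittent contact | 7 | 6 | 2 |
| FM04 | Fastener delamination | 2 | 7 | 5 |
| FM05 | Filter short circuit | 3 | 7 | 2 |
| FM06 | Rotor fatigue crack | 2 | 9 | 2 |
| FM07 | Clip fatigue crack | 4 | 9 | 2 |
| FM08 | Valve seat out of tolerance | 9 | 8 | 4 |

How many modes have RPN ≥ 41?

7

RPN = Severity × Occurrence × Detection:
  FM01: 10 × 10 × 4 = 400
  FM02: 3 × 9 × 9 = 243
  FM03: 7 × 6 × 2 = 84
  FM04: 2 × 7 × 5 = 70
  FM05: 3 × 7 × 2 = 42
  FM06: 2 × 9 × 2 = 36
  FM07: 4 × 9 × 2 = 72
  FM08: 9 × 8 × 4 = 288
Modes with RPN ≥ 41: FM01 (400), FM02 (243), FM03 (84), FM04 (70), FM05 (42), FM07 (72), FM08 (288) → 7.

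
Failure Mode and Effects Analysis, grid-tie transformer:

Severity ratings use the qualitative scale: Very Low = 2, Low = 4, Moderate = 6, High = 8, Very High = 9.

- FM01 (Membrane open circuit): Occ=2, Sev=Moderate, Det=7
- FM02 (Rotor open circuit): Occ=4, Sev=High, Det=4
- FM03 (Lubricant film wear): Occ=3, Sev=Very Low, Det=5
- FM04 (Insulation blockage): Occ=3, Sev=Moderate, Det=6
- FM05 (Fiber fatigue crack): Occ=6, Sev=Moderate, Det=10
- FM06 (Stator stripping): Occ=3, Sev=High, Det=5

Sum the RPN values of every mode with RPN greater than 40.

RPN = Severity × Occurrence × Detection:
  FM01: 6 × 2 × 7 = 84
  FM02: 8 × 4 × 4 = 128
  FM03: 2 × 3 × 5 = 30
  FM04: 6 × 3 × 6 = 108
  FM05: 6 × 6 × 10 = 360
  FM06: 8 × 3 × 5 = 120
RPN > 40: FM01 (84), FM02 (128), FM04 (108), FM05 (360), FM06 (120).
Sum: 84 + 128 + 108 + 360 + 120 = 800.

800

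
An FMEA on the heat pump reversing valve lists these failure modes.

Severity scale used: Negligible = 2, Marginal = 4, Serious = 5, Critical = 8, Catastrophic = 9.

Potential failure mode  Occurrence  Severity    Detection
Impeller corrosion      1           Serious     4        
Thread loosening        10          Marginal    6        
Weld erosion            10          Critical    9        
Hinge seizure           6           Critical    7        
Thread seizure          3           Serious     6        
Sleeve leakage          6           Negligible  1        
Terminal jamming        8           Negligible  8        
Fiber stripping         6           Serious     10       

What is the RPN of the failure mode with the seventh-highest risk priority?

20

RPN = Severity × Occurrence × Detection:
  Impeller corrosion: 5 × 1 × 4 = 20
  Thread loosening: 4 × 10 × 6 = 240
  Weld erosion: 8 × 10 × 9 = 720
  Hinge seizure: 8 × 6 × 7 = 336
  Thread seizure: 5 × 3 × 6 = 90
  Sleeve leakage: 2 × 6 × 1 = 12
  Terminal jamming: 2 × 8 × 8 = 128
  Fiber stripping: 5 × 6 × 10 = 300
Sorted descending: 720, 336, 300, 240, 128, 90, 20, 12.
The seventh-highest RPN is 20 (Impeller corrosion).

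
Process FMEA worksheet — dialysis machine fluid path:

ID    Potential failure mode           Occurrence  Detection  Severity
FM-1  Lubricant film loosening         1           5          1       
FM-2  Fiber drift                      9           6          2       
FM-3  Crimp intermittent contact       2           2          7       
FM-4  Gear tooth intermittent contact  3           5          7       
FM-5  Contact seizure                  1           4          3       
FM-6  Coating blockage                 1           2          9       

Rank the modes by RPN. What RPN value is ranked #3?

28

RPN = Severity × Occurrence × Detection:
  FM-1: 1 × 1 × 5 = 5
  FM-2: 2 × 9 × 6 = 108
  FM-3: 7 × 2 × 2 = 28
  FM-4: 7 × 3 × 5 = 105
  FM-5: 3 × 1 × 4 = 12
  FM-6: 9 × 1 × 2 = 18
Sorted descending: 108, 105, 28, 18, 12, 5.
The third-highest RPN is 28 (FM-3).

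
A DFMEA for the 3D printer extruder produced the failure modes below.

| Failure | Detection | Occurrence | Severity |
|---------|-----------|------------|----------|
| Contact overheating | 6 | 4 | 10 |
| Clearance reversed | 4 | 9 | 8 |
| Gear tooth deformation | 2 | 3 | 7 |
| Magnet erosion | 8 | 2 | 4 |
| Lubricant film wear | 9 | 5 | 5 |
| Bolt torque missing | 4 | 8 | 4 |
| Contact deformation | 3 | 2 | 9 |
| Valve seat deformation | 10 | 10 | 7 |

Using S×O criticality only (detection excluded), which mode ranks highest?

Clearance reversed

Criticality = Severity × Occurrence:
  Contact overheating: 10 × 4 = 40
  Clearance reversed: 8 × 9 = 72
  Gear tooth deformation: 7 × 3 = 21
  Magnet erosion: 4 × 2 = 8
  Lubricant film wear: 5 × 5 = 25
  Bolt torque missing: 4 × 8 = 32
  Contact deformation: 9 × 2 = 18
  Valve seat deformation: 7 × 10 = 70
Highest criticality is 72 → Clearance reversed.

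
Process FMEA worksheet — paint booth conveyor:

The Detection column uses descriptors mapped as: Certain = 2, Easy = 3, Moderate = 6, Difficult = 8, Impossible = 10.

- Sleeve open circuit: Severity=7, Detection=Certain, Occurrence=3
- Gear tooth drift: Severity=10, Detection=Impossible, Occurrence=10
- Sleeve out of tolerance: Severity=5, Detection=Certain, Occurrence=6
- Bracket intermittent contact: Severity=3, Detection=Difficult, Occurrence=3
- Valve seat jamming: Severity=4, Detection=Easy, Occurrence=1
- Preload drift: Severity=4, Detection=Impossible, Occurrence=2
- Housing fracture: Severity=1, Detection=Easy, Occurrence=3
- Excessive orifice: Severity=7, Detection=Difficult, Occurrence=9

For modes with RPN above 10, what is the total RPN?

1770

RPN = Severity × Occurrence × Detection:
  Sleeve open circuit: 7 × 3 × 2 = 42
  Gear tooth drift: 10 × 10 × 10 = 1000
  Sleeve out of tolerance: 5 × 6 × 2 = 60
  Bracket intermittent contact: 3 × 3 × 8 = 72
  Valve seat jamming: 4 × 1 × 3 = 12
  Preload drift: 4 × 2 × 10 = 80
  Housing fracture: 1 × 3 × 3 = 9
  Excessive orifice: 7 × 9 × 8 = 504
RPN > 10: Sleeve open circuit (42), Gear tooth drift (1000), Sleeve out of tolerance (60), Bracket intermittent contact (72), Valve seat jamming (12), Preload drift (80), Excessive orifice (504).
Sum: 42 + 1000 + 60 + 72 + 12 + 80 + 504 = 1770.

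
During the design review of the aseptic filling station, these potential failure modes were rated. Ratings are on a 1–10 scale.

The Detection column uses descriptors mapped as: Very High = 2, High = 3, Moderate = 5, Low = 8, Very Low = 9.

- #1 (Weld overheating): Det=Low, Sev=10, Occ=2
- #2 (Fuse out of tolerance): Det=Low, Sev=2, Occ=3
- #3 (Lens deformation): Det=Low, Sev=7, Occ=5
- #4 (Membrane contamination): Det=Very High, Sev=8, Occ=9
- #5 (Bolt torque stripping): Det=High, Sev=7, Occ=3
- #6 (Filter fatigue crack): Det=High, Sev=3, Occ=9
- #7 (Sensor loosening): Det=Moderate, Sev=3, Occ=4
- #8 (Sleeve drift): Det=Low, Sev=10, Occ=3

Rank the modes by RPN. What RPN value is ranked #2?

240

RPN = Severity × Occurrence × Detection:
  #1: 10 × 2 × 8 = 160
  #2: 2 × 3 × 8 = 48
  #3: 7 × 5 × 8 = 280
  #4: 8 × 9 × 2 = 144
  #5: 7 × 3 × 3 = 63
  #6: 3 × 9 × 3 = 81
  #7: 3 × 4 × 5 = 60
  #8: 10 × 3 × 8 = 240
Sorted descending: 280, 240, 160, 144, 81, 63, 60, 48.
The second-highest RPN is 240 (#8).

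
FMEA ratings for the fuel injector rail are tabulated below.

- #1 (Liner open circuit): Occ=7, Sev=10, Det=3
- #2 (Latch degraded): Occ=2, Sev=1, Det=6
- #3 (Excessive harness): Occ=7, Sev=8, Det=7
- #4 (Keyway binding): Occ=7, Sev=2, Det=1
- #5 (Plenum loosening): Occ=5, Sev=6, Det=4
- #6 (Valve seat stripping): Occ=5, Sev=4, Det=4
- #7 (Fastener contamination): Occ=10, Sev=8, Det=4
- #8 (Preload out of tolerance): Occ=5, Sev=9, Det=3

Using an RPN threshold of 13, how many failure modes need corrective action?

RPN = Severity × Occurrence × Detection:
  #1: 10 × 7 × 3 = 210
  #2: 1 × 2 × 6 = 12
  #3: 8 × 7 × 7 = 392
  #4: 2 × 7 × 1 = 14
  #5: 6 × 5 × 4 = 120
  #6: 4 × 5 × 4 = 80
  #7: 8 × 10 × 4 = 320
  #8: 9 × 5 × 3 = 135
Modes with RPN ≥ 13: #1 (210), #3 (392), #4 (14), #5 (120), #6 (80), #7 (320), #8 (135) → 7.

7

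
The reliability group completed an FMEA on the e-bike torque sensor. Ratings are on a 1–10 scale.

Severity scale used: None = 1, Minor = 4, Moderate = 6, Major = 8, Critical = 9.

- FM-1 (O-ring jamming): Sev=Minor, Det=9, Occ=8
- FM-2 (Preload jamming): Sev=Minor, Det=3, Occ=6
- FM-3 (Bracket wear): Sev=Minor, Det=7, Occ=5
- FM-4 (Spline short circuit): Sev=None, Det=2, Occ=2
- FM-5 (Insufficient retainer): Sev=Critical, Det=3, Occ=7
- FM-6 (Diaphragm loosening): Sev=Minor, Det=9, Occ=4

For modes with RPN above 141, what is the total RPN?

RPN = Severity × Occurrence × Detection:
  FM-1: 4 × 8 × 9 = 288
  FM-2: 4 × 6 × 3 = 72
  FM-3: 4 × 5 × 7 = 140
  FM-4: 1 × 2 × 2 = 4
  FM-5: 9 × 7 × 3 = 189
  FM-6: 4 × 4 × 9 = 144
RPN > 141: FM-1 (288), FM-5 (189), FM-6 (144).
Sum: 288 + 189 + 144 = 621.

621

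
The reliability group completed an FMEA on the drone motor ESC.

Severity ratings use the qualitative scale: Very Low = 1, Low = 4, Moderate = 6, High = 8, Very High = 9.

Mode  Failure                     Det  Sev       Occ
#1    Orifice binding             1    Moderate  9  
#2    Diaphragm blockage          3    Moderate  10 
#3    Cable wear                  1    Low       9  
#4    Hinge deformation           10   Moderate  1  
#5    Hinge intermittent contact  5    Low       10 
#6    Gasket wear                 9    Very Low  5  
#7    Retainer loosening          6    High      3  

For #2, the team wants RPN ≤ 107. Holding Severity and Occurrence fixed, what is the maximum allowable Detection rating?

#2: S=6, O=10, D=3 → current RPN = 180.
Fixed product = 60. Need 60 × D ≤ 107, so D ≤ 107/60 = 1.78.
Maximum integer Detection rating = 1 (gives RPN 60; D=2 would give 120 > 107).

1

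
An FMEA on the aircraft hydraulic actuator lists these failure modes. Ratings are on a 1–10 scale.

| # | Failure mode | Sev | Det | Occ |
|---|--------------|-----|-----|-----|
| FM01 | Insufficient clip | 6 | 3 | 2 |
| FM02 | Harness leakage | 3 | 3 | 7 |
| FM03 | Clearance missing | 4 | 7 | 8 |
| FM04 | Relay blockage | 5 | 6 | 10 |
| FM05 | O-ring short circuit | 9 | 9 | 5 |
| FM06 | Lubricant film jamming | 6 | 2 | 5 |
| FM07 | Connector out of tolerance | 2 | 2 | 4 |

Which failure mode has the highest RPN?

RPN = Severity × Occurrence × Detection:
  FM01: 6 × 2 × 3 = 36
  FM02: 3 × 7 × 3 = 63
  FM03: 4 × 8 × 7 = 224
  FM04: 5 × 10 × 6 = 300
  FM05: 9 × 5 × 9 = 405
  FM06: 6 × 5 × 2 = 60
  FM07: 2 × 4 × 2 = 16
Highest RPN is 405 → FM05.

FM05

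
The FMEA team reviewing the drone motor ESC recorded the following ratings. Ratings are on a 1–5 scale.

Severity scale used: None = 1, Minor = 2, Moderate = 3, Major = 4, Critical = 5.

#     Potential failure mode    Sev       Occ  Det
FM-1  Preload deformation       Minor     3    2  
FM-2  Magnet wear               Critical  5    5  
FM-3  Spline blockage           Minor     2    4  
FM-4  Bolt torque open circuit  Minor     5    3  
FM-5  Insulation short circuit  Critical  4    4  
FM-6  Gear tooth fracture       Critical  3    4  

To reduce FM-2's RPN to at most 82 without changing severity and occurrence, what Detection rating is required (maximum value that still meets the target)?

3

FM-2: S=5, O=5, D=5 → current RPN = 125.
Fixed product = 25. Need 25 × D ≤ 82, so D ≤ 82/25 = 3.28.
Maximum integer Detection rating = 3 (gives RPN 75; D=4 would give 100 > 82).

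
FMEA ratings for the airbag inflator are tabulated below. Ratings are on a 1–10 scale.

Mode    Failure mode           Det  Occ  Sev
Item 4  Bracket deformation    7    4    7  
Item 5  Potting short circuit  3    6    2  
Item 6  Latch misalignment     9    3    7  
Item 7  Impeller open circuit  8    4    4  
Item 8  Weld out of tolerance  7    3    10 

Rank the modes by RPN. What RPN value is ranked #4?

128

RPN = Severity × Occurrence × Detection:
  Item 4: 7 × 4 × 7 = 196
  Item 5: 2 × 6 × 3 = 36
  Item 6: 7 × 3 × 9 = 189
  Item 7: 4 × 4 × 8 = 128
  Item 8: 10 × 3 × 7 = 210
Sorted descending: 210, 196, 189, 128, 36.
The fourth-highest RPN is 128 (Item 7).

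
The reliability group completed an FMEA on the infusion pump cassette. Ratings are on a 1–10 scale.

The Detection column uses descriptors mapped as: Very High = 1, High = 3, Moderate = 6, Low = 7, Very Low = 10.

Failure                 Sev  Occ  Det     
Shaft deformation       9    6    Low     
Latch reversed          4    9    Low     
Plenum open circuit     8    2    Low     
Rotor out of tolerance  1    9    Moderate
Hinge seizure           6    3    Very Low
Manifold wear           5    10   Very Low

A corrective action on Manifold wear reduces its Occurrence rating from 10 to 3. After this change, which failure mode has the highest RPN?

RPN = Severity × Occurrence × Detection:
  Shaft deformation: 9 × 6 × 7 = 378
  Latch reversed: 4 × 9 × 7 = 252
  Plenum open circuit: 8 × 2 × 7 = 112
  Rotor out of tolerance: 1 × 9 × 6 = 54
  Hinge seizure: 6 × 3 × 10 = 180
  Manifold wear: 5 × 10 × 10 = 500
After action: Manifold wear → 5 × 3 × 10 = 150.
Revised RPNs: Shaft deformation=378, Latch reversed=252, Hinge seizure=180, Manifold wear=150, Plenum open circuit=112, Rotor out of tolerance=54.
Highest is now Shaft deformation (378).

Shaft deformation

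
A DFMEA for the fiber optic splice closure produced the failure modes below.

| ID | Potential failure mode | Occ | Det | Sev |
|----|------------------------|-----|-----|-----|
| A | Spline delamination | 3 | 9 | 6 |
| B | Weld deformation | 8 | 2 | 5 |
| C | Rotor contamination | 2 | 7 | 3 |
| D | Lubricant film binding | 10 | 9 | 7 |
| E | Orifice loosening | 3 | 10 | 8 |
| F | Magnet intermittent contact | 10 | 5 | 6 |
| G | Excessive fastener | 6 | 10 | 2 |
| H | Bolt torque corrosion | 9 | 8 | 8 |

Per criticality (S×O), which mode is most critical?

Criticality = Severity × Occurrence:
  A: 6 × 3 = 18
  B: 5 × 8 = 40
  C: 3 × 2 = 6
  D: 7 × 10 = 70
  E: 8 × 3 = 24
  F: 6 × 10 = 60
  G: 2 × 6 = 12
  H: 8 × 9 = 72
Highest criticality is 72 → H.

H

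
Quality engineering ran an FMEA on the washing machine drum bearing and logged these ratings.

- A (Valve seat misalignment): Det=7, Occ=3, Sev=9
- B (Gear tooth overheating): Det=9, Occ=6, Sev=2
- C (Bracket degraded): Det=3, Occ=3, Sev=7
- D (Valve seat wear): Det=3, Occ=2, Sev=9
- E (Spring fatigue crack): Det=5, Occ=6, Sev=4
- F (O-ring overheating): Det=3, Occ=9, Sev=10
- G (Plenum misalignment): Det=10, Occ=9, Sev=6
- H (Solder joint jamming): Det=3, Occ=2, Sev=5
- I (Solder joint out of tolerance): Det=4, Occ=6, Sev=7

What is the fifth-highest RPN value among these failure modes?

RPN = Severity × Occurrence × Detection:
  A: 9 × 3 × 7 = 189
  B: 2 × 6 × 9 = 108
  C: 7 × 3 × 3 = 63
  D: 9 × 2 × 3 = 54
  E: 4 × 6 × 5 = 120
  F: 10 × 9 × 3 = 270
  G: 6 × 9 × 10 = 540
  H: 5 × 2 × 3 = 30
  I: 7 × 6 × 4 = 168
Sorted descending: 540, 270, 189, 168, 120, 108, 63, 54, 30.
The fifth-highest RPN is 120 (E).

120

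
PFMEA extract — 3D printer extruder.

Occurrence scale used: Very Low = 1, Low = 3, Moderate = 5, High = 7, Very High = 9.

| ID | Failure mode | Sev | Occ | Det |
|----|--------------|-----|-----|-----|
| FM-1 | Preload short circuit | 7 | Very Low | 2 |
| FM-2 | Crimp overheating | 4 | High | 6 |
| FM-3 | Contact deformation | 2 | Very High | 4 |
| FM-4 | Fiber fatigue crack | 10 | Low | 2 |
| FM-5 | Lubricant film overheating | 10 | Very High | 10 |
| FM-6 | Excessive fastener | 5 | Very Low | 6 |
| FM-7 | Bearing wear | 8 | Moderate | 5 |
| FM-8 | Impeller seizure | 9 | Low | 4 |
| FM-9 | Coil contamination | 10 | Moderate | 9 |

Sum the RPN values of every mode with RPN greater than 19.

RPN = Severity × Occurrence × Detection:
  FM-1: 7 × 1 × 2 = 14
  FM-2: 4 × 7 × 6 = 168
  FM-3: 2 × 9 × 4 = 72
  FM-4: 10 × 3 × 2 = 60
  FM-5: 10 × 9 × 10 = 900
  FM-6: 5 × 1 × 6 = 30
  FM-7: 8 × 5 × 5 = 200
  FM-8: 9 × 3 × 4 = 108
  FM-9: 10 × 5 × 9 = 450
RPN > 19: FM-2 (168), FM-3 (72), FM-4 (60), FM-5 (900), FM-6 (30), FM-7 (200), FM-8 (108), FM-9 (450).
Sum: 168 + 72 + 60 + 900 + 30 + 200 + 108 + 450 = 1988.

1988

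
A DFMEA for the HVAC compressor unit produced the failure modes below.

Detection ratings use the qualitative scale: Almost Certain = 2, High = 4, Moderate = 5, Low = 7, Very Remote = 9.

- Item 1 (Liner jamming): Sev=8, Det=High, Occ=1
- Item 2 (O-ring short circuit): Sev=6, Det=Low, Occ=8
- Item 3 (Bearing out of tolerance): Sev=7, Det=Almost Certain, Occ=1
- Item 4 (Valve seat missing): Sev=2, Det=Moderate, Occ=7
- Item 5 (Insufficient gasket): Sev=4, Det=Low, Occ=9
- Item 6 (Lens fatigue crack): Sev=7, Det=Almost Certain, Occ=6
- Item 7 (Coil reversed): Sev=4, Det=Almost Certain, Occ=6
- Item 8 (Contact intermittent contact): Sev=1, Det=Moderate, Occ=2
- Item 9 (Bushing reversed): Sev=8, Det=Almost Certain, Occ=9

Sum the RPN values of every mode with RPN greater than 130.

732

RPN = Severity × Occurrence × Detection:
  Item 1: 8 × 1 × 4 = 32
  Item 2: 6 × 8 × 7 = 336
  Item 3: 7 × 1 × 2 = 14
  Item 4: 2 × 7 × 5 = 70
  Item 5: 4 × 9 × 7 = 252
  Item 6: 7 × 6 × 2 = 84
  Item 7: 4 × 6 × 2 = 48
  Item 8: 1 × 2 × 5 = 10
  Item 9: 8 × 9 × 2 = 144
RPN > 130: Item 2 (336), Item 5 (252), Item 9 (144).
Sum: 336 + 252 + 144 = 732.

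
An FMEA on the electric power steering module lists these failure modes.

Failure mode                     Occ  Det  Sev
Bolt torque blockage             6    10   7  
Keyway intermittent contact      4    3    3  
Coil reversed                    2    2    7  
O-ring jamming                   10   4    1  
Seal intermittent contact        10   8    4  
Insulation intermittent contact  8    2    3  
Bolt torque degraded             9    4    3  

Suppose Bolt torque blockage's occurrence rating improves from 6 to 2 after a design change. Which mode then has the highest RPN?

Seal intermittent contact

RPN = Severity × Occurrence × Detection:
  Bolt torque blockage: 7 × 6 × 10 = 420
  Keyway intermittent contact: 3 × 4 × 3 = 36
  Coil reversed: 7 × 2 × 2 = 28
  O-ring jamming: 1 × 10 × 4 = 40
  Seal intermittent contact: 4 × 10 × 8 = 320
  Insulation intermittent contact: 3 × 8 × 2 = 48
  Bolt torque degraded: 3 × 9 × 4 = 108
After action: Bolt torque blockage → 7 × 2 × 10 = 140.
Revised RPNs: Seal intermittent contact=320, Bolt torque blockage=140, Bolt torque degraded=108, Insulation intermittent contact=48, O-ring jamming=40, Keyway intermittent contact=36, Coil reversed=28.
Highest is now Seal intermittent contact (320).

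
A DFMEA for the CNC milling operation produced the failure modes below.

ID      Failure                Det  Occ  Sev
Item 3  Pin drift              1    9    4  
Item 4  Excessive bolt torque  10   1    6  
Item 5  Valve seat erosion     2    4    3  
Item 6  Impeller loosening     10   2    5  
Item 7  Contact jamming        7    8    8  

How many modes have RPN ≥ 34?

4

RPN = Severity × Occurrence × Detection:
  Item 3: 4 × 9 × 1 = 36
  Item 4: 6 × 1 × 10 = 60
  Item 5: 3 × 4 × 2 = 24
  Item 6: 5 × 2 × 10 = 100
  Item 7: 8 × 8 × 7 = 448
Modes with RPN ≥ 34: Item 3 (36), Item 4 (60), Item 6 (100), Item 7 (448) → 4.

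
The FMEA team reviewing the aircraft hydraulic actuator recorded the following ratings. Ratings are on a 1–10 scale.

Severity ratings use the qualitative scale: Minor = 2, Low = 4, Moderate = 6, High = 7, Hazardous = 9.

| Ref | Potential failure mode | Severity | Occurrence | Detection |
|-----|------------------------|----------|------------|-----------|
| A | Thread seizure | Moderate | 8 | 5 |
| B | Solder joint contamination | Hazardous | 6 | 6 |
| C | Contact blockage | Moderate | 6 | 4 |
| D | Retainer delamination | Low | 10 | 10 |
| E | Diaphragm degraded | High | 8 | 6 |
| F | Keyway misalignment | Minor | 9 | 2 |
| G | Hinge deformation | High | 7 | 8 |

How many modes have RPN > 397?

1

RPN = Severity × Occurrence × Detection:
  A: 6 × 8 × 5 = 240
  B: 9 × 6 × 6 = 324
  C: 6 × 6 × 4 = 144
  D: 4 × 10 × 10 = 400
  E: 7 × 8 × 6 = 336
  F: 2 × 9 × 2 = 36
  G: 7 × 7 × 8 = 392
Modes with RPN > 397: D (400) → 1.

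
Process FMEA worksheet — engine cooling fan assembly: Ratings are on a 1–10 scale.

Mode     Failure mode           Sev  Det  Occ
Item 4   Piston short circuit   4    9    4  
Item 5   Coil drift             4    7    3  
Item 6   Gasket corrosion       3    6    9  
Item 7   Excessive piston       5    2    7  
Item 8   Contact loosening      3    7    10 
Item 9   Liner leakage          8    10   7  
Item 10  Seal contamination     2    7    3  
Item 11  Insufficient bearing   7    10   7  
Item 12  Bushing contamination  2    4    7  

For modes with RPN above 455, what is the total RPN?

1050

RPN = Severity × Occurrence × Detection:
  Item 4: 4 × 4 × 9 = 144
  Item 5: 4 × 3 × 7 = 84
  Item 6: 3 × 9 × 6 = 162
  Item 7: 5 × 7 × 2 = 70
  Item 8: 3 × 10 × 7 = 210
  Item 9: 8 × 7 × 10 = 560
  Item 10: 2 × 3 × 7 = 42
  Item 11: 7 × 7 × 10 = 490
  Item 12: 2 × 7 × 4 = 56
RPN > 455: Item 9 (560), Item 11 (490).
Sum: 560 + 490 = 1050.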